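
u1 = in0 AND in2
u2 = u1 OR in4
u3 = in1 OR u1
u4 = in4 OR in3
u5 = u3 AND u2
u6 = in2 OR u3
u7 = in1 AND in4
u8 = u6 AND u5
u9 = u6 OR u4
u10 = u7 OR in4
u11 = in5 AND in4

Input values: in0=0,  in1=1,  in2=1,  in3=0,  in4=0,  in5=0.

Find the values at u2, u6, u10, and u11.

u2 = 0  u6 = 1  u10 = 0  u11 = 0

u1 = in0 AND in2 = 0 AND 1 = 0
u2 = u1 OR in4 = 0 OR 0 = 0
u3 = in1 OR u1 = 1 OR 0 = 1
u6 = in2 OR u3 = 1 OR 1 = 1
u7 = in1 AND in4 = 1 AND 0 = 0
u10 = u7 OR in4 = 0 OR 0 = 0
u11 = in5 AND in4 = 0 AND 0 = 0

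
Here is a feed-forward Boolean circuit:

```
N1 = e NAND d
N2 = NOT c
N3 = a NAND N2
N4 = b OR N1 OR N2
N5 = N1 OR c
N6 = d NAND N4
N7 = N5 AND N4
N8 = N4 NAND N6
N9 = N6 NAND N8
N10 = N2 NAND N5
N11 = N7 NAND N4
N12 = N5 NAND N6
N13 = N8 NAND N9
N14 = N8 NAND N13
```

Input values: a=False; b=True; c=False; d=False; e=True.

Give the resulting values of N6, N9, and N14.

N6 = True, N9 = True, N14 = True

N1 = e NAND d = True NAND False = True
N2 = NOT c = NOT False = True
N4 = b OR N1 OR N2 = True OR True OR True = True
N6 = d NAND N4 = False NAND True = True
N8 = N4 NAND N6 = True NAND True = False
N9 = N6 NAND N8 = True NAND False = True
N13 = N8 NAND N9 = False NAND True = True
N14 = N8 NAND N13 = False NAND True = True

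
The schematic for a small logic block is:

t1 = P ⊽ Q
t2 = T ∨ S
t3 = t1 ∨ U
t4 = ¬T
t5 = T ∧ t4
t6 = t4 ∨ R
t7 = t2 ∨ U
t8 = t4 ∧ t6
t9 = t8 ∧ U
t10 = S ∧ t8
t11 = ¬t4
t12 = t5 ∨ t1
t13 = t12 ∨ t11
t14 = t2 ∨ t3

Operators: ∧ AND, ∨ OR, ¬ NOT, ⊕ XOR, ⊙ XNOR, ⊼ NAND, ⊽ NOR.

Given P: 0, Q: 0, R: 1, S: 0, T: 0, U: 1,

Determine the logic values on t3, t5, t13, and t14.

t1 = P NOR Q = 0 NOR 0 = 1
t2 = T OR S = 0 OR 0 = 0
t3 = t1 OR U = 1 OR 1 = 1
t4 = NOT T = NOT 0 = 1
t5 = T AND t4 = 0 AND 1 = 0
t11 = NOT t4 = NOT 1 = 0
t12 = t5 OR t1 = 0 OR 1 = 1
t13 = t12 OR t11 = 1 OR 0 = 1
t14 = t2 OR t3 = 0 OR 1 = 1

t3 = 1, t5 = 0, t13 = 1, t14 = 1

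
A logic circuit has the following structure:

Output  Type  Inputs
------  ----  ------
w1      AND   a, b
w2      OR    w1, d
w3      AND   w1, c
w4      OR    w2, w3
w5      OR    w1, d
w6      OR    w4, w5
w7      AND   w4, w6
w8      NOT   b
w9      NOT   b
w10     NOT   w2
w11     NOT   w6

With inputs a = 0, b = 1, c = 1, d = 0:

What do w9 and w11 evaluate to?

w9 = 0, w11 = 1

w1 = a AND b = 0 AND 1 = 0
w2 = w1 OR d = 0 OR 0 = 0
w3 = w1 AND c = 0 AND 1 = 0
w4 = w2 OR w3 = 0 OR 0 = 0
w5 = w1 OR d = 0 OR 0 = 0
w6 = w4 OR w5 = 0 OR 0 = 0
w9 = NOT b = NOT 1 = 0
w11 = NOT w6 = NOT 0 = 1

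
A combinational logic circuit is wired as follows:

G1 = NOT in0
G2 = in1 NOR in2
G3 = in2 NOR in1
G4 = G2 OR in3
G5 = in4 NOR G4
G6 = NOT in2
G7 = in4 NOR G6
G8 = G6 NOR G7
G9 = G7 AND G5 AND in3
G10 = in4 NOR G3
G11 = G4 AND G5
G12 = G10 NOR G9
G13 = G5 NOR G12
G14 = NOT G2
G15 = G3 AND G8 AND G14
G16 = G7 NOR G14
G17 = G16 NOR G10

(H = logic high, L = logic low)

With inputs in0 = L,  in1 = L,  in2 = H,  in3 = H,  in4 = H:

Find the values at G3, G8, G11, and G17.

G2 = in1 NOR in2 = L NOR H = L
G3 = in2 NOR in1 = H NOR L = L
G4 = G2 OR in3 = L OR H = H
G5 = in4 NOR G4 = H NOR H = L
G6 = NOT in2 = NOT H = L
G7 = in4 NOR G6 = H NOR L = L
G8 = G6 NOR G7 = L NOR L = H
G10 = in4 NOR G3 = H NOR L = L
G11 = G4 AND G5 = H AND L = L
G14 = NOT G2 = NOT L = H
G16 = G7 NOR G14 = L NOR H = L
G17 = G16 NOR G10 = L NOR L = H

G3 = L  G8 = H  G11 = L  G17 = H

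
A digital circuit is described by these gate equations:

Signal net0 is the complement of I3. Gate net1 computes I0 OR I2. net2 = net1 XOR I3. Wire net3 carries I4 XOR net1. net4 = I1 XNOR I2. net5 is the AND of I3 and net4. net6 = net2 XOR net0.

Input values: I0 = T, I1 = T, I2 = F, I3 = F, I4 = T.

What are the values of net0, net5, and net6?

net0 = NOT I3 = NOT F = T
net1 = I0 OR I2 = T OR F = T
net2 = net1 XOR I3 = T XOR F = T
net4 = I1 XNOR I2 = T XNOR F = F
net5 = I3 AND net4 = F AND F = F
net6 = net2 XOR net0 = T XOR T = F

net0 = T; net5 = F; net6 = F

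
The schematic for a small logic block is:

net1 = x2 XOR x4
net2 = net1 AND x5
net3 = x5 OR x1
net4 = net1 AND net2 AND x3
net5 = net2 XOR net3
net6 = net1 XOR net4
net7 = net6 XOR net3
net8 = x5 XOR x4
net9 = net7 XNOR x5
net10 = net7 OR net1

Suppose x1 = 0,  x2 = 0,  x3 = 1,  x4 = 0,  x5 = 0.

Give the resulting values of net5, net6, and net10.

net5 = 0  net6 = 0  net10 = 0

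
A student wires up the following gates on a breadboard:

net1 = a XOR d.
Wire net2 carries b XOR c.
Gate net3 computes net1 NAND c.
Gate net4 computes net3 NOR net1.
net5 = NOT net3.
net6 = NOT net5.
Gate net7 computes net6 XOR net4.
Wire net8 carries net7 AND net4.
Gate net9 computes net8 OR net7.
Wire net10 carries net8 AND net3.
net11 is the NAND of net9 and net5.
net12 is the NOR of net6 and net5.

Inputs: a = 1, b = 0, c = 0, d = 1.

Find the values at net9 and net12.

net9 = 1  net12 = 0

net1 = a XOR d = 1 XOR 1 = 0
net3 = net1 NAND c = 0 NAND 0 = 1
net4 = net3 NOR net1 = 1 NOR 0 = 0
net5 = NOT net3 = NOT 1 = 0
net6 = NOT net5 = NOT 0 = 1
net7 = net6 XOR net4 = 1 XOR 0 = 1
net8 = net7 AND net4 = 1 AND 0 = 0
net9 = net8 OR net7 = 0 OR 1 = 1
net12 = net6 NOR net5 = 1 NOR 0 = 0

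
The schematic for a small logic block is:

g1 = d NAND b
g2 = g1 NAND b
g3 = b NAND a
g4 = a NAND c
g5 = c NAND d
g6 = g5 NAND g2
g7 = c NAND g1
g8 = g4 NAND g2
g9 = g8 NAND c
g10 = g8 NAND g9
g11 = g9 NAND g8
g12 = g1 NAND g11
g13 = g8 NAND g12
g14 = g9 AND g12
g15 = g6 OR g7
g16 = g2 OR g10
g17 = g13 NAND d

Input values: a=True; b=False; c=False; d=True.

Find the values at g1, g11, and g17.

g1 = True, g11 = True, g17 = False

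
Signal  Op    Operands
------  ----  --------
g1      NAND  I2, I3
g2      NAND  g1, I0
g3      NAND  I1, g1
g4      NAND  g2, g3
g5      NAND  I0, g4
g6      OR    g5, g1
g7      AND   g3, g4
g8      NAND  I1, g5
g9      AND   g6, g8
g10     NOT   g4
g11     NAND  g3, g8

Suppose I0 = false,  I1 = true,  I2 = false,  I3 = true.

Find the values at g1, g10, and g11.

g1 = I2 NAND I3 = false NAND true = true
g2 = g1 NAND I0 = true NAND false = true
g3 = I1 NAND g1 = true NAND true = false
g4 = g2 NAND g3 = true NAND false = true
g5 = I0 NAND g4 = false NAND true = true
g8 = I1 NAND g5 = true NAND true = false
g10 = NOT g4 = NOT true = false
g11 = g3 NAND g8 = false NAND false = true

g1 = true, g10 = false, g11 = true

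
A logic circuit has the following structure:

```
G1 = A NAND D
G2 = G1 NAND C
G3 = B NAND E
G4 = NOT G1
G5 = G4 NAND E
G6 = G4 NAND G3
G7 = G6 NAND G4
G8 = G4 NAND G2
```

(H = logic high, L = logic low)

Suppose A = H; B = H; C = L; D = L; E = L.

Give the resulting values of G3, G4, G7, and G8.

G3 = H, G4 = L, G7 = H, G8 = H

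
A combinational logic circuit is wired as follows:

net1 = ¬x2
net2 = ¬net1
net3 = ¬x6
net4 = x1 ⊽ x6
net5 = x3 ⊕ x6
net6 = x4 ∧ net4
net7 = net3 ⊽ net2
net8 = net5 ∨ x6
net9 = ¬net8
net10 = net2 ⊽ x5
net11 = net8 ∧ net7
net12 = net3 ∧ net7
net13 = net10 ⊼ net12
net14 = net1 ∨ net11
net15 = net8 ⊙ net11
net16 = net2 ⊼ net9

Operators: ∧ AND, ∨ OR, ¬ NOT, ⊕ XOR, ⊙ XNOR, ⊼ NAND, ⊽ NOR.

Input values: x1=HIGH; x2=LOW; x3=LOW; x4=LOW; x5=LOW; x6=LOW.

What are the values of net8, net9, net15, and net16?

net8 = LOW, net9 = HIGH, net15 = HIGH, net16 = HIGH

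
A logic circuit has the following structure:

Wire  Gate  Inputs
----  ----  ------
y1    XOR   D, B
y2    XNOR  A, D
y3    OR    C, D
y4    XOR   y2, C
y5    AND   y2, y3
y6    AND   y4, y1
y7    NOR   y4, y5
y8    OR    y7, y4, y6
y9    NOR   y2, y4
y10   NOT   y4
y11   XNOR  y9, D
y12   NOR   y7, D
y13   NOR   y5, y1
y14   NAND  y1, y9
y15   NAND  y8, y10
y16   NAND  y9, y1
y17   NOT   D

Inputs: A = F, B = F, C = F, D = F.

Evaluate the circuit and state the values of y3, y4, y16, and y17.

y3 = F, y4 = T, y16 = T, y17 = T

y1 = D XOR B = F XOR F = F
y2 = A XNOR D = F XNOR F = T
y3 = C OR D = F OR F = F
y4 = y2 XOR C = T XOR F = T
y9 = y2 NOR y4 = T NOR T = F
y16 = y9 NAND y1 = F NAND F = T
y17 = NOT D = NOT F = T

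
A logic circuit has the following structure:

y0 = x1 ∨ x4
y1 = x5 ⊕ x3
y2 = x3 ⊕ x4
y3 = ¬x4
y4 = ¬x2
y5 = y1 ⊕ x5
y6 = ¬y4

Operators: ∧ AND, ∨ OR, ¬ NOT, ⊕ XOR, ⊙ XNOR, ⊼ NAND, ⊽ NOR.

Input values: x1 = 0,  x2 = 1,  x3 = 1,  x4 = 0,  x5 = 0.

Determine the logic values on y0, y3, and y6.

y0 = 0  y3 = 1  y6 = 1

y0 = x1 OR x4 = 0 OR 0 = 0
y3 = NOT x4 = NOT 0 = 1
y4 = NOT x2 = NOT 1 = 0
y6 = NOT y4 = NOT 0 = 1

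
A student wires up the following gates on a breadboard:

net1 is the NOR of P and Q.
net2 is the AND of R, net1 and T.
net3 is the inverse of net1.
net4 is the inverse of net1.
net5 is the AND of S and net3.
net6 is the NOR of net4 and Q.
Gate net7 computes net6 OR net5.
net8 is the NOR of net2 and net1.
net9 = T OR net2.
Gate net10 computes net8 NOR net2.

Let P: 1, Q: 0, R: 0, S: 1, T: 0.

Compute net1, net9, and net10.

net1 = 0, net9 = 0, net10 = 0

net1 = P NOR Q = 1 NOR 0 = 0
net2 = R AND net1 AND T = 0 AND 0 AND 0 = 0
net8 = net2 NOR net1 = 0 NOR 0 = 1
net9 = T OR net2 = 0 OR 0 = 0
net10 = net8 NOR net2 = 1 NOR 0 = 0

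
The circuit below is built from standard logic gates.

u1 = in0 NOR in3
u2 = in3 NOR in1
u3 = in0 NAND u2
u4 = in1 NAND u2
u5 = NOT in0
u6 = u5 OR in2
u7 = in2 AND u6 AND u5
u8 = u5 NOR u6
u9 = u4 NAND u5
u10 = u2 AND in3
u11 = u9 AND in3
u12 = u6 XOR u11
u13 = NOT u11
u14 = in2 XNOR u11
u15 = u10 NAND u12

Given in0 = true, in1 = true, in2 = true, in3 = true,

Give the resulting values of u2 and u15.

u2 = false; u15 = true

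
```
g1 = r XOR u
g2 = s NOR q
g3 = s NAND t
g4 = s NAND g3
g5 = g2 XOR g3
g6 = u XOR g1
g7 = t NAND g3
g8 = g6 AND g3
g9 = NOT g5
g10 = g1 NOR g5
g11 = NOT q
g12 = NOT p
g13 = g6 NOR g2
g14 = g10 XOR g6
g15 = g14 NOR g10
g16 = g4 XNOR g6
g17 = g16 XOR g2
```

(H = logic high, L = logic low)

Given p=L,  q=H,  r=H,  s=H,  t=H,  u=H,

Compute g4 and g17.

g4 = H; g17 = H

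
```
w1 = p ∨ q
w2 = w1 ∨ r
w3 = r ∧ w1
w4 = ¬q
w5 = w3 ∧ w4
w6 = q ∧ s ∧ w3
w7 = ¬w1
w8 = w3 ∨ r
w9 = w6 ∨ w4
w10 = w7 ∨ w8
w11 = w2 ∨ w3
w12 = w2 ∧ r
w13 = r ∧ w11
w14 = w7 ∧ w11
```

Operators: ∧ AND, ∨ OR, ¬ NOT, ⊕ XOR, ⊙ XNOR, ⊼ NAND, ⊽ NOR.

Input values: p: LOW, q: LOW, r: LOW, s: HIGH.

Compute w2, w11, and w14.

w1 = p OR q = LOW OR LOW = LOW
w2 = w1 OR r = LOW OR LOW = LOW
w3 = r AND w1 = LOW AND LOW = LOW
w7 = NOT w1 = NOT LOW = HIGH
w11 = w2 OR w3 = LOW OR LOW = LOW
w14 = w7 AND w11 = HIGH AND LOW = LOW

w2 = LOW; w11 = LOW; w14 = LOW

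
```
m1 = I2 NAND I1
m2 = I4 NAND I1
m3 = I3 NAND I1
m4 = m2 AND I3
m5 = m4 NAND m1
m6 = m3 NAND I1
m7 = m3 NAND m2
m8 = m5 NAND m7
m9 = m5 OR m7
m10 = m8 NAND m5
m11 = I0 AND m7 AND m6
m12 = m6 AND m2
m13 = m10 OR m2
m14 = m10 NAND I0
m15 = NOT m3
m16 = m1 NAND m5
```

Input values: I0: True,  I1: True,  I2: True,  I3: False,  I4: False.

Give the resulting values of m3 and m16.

m3 = True, m16 = True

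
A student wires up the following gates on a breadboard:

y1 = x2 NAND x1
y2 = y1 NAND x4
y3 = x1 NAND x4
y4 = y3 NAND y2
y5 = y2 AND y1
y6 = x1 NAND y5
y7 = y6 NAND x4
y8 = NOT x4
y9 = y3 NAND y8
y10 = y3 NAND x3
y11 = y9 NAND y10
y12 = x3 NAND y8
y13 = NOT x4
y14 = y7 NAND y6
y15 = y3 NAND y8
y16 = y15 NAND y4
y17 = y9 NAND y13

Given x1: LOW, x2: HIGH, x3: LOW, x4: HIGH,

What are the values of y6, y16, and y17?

y6 = HIGH; y16 = LOW; y17 = HIGH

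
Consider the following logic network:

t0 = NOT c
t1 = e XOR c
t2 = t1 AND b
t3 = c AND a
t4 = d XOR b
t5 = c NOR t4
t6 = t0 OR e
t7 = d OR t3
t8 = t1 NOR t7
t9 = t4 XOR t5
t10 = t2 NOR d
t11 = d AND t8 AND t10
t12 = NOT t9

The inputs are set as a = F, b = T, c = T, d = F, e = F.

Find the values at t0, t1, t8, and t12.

t0 = F; t1 = T; t8 = F; t12 = F

t0 = NOT c = NOT T = F
t1 = e XOR c = F XOR T = T
t3 = c AND a = T AND F = F
t4 = d XOR b = F XOR T = T
t5 = c NOR t4 = T NOR T = F
t7 = d OR t3 = F OR F = F
t8 = t1 NOR t7 = T NOR F = F
t9 = t4 XOR t5 = T XOR F = T
t12 = NOT t9 = NOT T = F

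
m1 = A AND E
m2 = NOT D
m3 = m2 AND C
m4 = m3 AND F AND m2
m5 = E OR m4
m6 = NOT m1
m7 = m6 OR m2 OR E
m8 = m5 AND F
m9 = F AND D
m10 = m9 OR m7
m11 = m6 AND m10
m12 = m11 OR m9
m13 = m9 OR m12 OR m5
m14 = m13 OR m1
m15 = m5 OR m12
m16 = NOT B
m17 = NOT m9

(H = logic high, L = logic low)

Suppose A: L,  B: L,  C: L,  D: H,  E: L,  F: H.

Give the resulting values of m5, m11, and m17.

m5 = L; m11 = H; m17 = L

m1 = A AND E = L AND L = L
m2 = NOT D = NOT H = L
m3 = m2 AND C = L AND L = L
m4 = m3 AND F AND m2 = L AND H AND L = L
m5 = E OR m4 = L OR L = L
m6 = NOT m1 = NOT L = H
m7 = m6 OR m2 OR E = H OR L OR L = H
m9 = F AND D = H AND H = H
m10 = m9 OR m7 = H OR H = H
m11 = m6 AND m10 = H AND H = H
m17 = NOT m9 = NOT H = L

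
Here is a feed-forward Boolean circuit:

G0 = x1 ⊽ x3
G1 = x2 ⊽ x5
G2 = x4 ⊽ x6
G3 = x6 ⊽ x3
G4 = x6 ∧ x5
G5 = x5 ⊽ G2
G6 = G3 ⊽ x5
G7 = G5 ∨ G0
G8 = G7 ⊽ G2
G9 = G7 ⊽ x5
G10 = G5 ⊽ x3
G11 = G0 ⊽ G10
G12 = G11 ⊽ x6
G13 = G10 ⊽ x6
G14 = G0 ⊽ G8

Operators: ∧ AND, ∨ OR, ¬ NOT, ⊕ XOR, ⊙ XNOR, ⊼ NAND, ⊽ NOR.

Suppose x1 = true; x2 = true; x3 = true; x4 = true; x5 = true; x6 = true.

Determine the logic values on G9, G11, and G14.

G9 = false; G11 = true; G14 = false

G0 = x1 NOR x3 = true NOR true = false
G2 = x4 NOR x6 = true NOR true = false
G5 = x5 NOR G2 = true NOR false = false
G7 = G5 OR G0 = false OR false = false
G8 = G7 NOR G2 = false NOR false = true
G9 = G7 NOR x5 = false NOR true = false
G10 = G5 NOR x3 = false NOR true = false
G11 = G0 NOR G10 = false NOR false = true
G14 = G0 NOR G8 = false NOR true = false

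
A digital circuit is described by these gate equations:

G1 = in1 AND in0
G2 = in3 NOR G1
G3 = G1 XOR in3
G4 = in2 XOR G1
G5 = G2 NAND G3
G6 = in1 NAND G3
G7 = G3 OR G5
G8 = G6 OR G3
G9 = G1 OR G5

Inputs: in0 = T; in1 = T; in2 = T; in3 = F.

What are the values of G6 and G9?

G6 = F, G9 = T

G1 = in1 AND in0 = T AND T = T
G2 = in3 NOR G1 = F NOR T = F
G3 = G1 XOR in3 = T XOR F = T
G5 = G2 NAND G3 = F NAND T = T
G6 = in1 NAND G3 = T NAND T = F
G9 = G1 OR G5 = T OR T = T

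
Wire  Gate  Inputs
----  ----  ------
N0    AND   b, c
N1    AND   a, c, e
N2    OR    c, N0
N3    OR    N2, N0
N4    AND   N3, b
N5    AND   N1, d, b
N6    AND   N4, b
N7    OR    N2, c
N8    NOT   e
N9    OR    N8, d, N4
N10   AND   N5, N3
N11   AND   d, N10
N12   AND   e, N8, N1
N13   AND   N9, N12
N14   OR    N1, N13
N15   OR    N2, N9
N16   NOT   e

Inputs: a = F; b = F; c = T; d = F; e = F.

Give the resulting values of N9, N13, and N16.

N9 = T, N13 = F, N16 = T

N0 = b AND c = F AND T = F
N1 = a AND c AND e = F AND T AND F = F
N2 = c OR N0 = T OR F = T
N3 = N2 OR N0 = T OR F = T
N4 = N3 AND b = T AND F = F
N8 = NOT e = NOT F = T
N9 = N8 OR d OR N4 = T OR F OR F = T
N12 = e AND N8 AND N1 = F AND T AND F = F
N13 = N9 AND N12 = T AND F = F
N16 = NOT e = NOT F = T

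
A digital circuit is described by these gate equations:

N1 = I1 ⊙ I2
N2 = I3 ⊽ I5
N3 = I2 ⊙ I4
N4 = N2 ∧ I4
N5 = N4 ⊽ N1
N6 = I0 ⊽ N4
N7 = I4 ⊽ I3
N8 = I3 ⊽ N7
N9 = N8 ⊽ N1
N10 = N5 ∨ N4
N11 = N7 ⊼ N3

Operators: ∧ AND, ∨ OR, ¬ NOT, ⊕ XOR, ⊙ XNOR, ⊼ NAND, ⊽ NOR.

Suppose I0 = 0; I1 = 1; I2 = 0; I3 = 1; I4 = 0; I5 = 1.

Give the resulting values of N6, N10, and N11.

N1 = I1 XNOR I2 = 1 XNOR 0 = 0
N2 = I3 NOR I5 = 1 NOR 1 = 0
N3 = I2 XNOR I4 = 0 XNOR 0 = 1
N4 = N2 AND I4 = 0 AND 0 = 0
N5 = N4 NOR N1 = 0 NOR 0 = 1
N6 = I0 NOR N4 = 0 NOR 0 = 1
N7 = I4 NOR I3 = 0 NOR 1 = 0
N10 = N5 OR N4 = 1 OR 0 = 1
N11 = N7 NAND N3 = 0 NAND 1 = 1

N6 = 1, N10 = 1, N11 = 1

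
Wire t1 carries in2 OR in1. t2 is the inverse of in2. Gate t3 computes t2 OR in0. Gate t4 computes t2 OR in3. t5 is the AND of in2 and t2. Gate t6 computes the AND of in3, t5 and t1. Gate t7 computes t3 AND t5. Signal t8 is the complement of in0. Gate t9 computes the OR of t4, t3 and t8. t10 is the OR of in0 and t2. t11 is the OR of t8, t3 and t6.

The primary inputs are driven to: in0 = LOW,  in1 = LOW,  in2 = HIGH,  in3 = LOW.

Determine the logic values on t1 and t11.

t1 = in2 OR in1 = HIGH OR LOW = HIGH
t2 = NOT in2 = NOT HIGH = LOW
t3 = t2 OR in0 = LOW OR LOW = LOW
t5 = in2 AND t2 = HIGH AND LOW = LOW
t6 = in3 AND t5 AND t1 = LOW AND LOW AND HIGH = LOW
t8 = NOT in0 = NOT LOW = HIGH
t11 = t8 OR t3 OR t6 = HIGH OR LOW OR LOW = HIGH

t1 = HIGH; t11 = HIGH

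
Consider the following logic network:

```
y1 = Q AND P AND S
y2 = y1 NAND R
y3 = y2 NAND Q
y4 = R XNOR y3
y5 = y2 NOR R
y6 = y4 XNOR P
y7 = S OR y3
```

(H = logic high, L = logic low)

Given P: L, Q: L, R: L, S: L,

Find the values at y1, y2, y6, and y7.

y1 = Q AND P AND S = L AND L AND L = L
y2 = y1 NAND R = L NAND L = H
y3 = y2 NAND Q = H NAND L = H
y4 = R XNOR y3 = L XNOR H = L
y6 = y4 XNOR P = L XNOR L = H
y7 = S OR y3 = L OR H = H

y1 = L, y2 = H, y6 = H, y7 = H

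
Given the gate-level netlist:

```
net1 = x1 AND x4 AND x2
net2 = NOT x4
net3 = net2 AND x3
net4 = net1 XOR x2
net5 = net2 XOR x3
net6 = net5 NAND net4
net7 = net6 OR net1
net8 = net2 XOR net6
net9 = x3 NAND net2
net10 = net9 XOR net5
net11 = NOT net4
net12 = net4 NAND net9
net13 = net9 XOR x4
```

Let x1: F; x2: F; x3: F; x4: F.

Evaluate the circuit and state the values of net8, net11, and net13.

net8 = F, net11 = T, net13 = T

net1 = x1 AND x4 AND x2 = F AND F AND F = F
net2 = NOT x4 = NOT F = T
net4 = net1 XOR x2 = F XOR F = F
net5 = net2 XOR x3 = T XOR F = T
net6 = net5 NAND net4 = T NAND F = T
net8 = net2 XOR net6 = T XOR T = F
net9 = x3 NAND net2 = F NAND T = T
net11 = NOT net4 = NOT F = T
net13 = net9 XOR x4 = T XOR F = T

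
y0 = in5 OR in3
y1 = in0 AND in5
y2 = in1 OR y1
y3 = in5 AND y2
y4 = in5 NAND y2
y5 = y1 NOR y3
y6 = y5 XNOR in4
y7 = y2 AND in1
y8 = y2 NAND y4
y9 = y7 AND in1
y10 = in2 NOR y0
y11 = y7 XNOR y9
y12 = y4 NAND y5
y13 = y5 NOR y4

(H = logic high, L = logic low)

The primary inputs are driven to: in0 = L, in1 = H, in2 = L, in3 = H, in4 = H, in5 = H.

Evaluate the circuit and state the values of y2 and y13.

y1 = in0 AND in5 = L AND H = L
y2 = in1 OR y1 = H OR L = H
y3 = in5 AND y2 = H AND H = H
y4 = in5 NAND y2 = H NAND H = L
y5 = y1 NOR y3 = L NOR H = L
y13 = y5 NOR y4 = L NOR L = H

y2 = H; y13 = H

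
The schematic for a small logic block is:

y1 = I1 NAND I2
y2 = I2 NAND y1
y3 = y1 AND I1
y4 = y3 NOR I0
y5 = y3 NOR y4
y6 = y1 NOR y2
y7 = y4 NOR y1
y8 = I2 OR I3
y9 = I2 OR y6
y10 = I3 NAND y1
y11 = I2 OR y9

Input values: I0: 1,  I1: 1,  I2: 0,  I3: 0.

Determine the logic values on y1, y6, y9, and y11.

y1 = I1 NAND I2 = 1 NAND 0 = 1
y2 = I2 NAND y1 = 0 NAND 1 = 1
y6 = y1 NOR y2 = 1 NOR 1 = 0
y9 = I2 OR y6 = 0 OR 0 = 0
y11 = I2 OR y9 = 0 OR 0 = 0

y1 = 1, y6 = 0, y9 = 0, y11 = 0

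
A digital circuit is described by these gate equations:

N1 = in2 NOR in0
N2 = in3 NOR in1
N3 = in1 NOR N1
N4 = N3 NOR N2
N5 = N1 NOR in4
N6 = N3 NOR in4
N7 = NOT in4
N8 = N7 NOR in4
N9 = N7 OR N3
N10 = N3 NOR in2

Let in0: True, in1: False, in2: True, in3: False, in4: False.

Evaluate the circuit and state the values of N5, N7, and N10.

N5 = True  N7 = True  N10 = False

N1 = in2 NOR in0 = True NOR True = False
N3 = in1 NOR N1 = False NOR False = True
N5 = N1 NOR in4 = False NOR False = True
N7 = NOT in4 = NOT False = True
N10 = N3 NOR in2 = True NOR True = False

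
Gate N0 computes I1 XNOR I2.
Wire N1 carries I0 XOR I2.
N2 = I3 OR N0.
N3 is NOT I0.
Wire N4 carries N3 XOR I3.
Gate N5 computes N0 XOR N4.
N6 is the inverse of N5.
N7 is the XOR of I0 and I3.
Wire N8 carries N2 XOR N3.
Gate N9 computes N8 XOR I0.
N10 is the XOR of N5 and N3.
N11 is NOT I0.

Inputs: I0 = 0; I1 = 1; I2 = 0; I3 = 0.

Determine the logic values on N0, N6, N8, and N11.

N0 = I1 XNOR I2 = 1 XNOR 0 = 0
N2 = I3 OR N0 = 0 OR 0 = 0
N3 = NOT I0 = NOT 0 = 1
N4 = N3 XOR I3 = 1 XOR 0 = 1
N5 = N0 XOR N4 = 0 XOR 1 = 1
N6 = NOT N5 = NOT 1 = 0
N8 = N2 XOR N3 = 0 XOR 1 = 1
N11 = NOT I0 = NOT 0 = 1

N0 = 0; N6 = 0; N8 = 1; N11 = 1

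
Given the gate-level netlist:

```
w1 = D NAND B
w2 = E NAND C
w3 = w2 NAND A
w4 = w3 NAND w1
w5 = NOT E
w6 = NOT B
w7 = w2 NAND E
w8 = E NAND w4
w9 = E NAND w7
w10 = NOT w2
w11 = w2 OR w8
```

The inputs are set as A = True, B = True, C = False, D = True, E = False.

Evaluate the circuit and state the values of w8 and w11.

w8 = True, w11 = True

w1 = D NAND B = True NAND True = False
w2 = E NAND C = False NAND False = True
w3 = w2 NAND A = True NAND True = False
w4 = w3 NAND w1 = False NAND False = True
w8 = E NAND w4 = False NAND True = True
w11 = w2 OR w8 = True OR True = True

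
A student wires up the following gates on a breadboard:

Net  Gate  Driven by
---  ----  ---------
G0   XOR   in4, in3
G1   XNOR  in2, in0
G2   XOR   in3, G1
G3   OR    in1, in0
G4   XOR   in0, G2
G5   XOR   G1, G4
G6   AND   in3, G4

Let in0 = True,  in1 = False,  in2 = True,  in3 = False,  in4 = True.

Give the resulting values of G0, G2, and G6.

G0 = in4 XOR in3 = True XOR False = True
G1 = in2 XNOR in0 = True XNOR True = True
G2 = in3 XOR G1 = False XOR True = True
G4 = in0 XOR G2 = True XOR True = False
G6 = in3 AND G4 = False AND False = False

G0 = True; G2 = True; G6 = False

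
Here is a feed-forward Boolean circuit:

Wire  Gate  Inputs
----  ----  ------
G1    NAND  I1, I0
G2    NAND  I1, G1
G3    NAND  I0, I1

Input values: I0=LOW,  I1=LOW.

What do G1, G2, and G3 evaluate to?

G1 = HIGH, G2 = HIGH, G3 = HIGH

G1 = I1 NAND I0 = LOW NAND LOW = HIGH
G2 = I1 NAND G1 = LOW NAND HIGH = HIGH
G3 = I0 NAND I1 = LOW NAND LOW = HIGH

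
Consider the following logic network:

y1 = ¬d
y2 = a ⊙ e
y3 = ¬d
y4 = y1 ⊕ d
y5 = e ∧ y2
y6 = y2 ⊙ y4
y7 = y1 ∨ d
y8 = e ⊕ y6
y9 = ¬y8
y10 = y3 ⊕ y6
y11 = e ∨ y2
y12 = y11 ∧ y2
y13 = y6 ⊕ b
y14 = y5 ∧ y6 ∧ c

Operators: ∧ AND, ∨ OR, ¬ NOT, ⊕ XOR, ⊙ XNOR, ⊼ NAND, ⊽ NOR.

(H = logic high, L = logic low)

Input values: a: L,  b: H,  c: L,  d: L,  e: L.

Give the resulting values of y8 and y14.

y8 = H, y14 = L

y1 = NOT d = NOT L = H
y2 = a XNOR e = L XNOR L = H
y4 = y1 XOR d = H XOR L = H
y5 = e AND y2 = L AND H = L
y6 = y2 XNOR y4 = H XNOR H = H
y8 = e XOR y6 = L XOR H = H
y14 = y5 AND y6 AND c = L AND H AND L = L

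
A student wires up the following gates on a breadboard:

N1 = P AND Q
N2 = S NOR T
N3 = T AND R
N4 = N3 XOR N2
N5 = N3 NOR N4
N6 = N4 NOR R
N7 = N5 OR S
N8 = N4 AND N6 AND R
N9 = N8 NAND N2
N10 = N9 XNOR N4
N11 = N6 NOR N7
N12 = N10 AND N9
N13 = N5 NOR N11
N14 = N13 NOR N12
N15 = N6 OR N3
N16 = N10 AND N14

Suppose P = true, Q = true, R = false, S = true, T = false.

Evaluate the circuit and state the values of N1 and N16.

N1 = true  N16 = false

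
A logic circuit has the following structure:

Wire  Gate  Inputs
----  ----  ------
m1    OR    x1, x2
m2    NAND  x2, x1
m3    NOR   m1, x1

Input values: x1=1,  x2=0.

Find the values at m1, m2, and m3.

m1 = 1, m2 = 1, m3 = 0

m1 = x1 OR x2 = 1 OR 0 = 1
m2 = x2 NAND x1 = 0 NAND 1 = 1
m3 = m1 NOR x1 = 1 NOR 1 = 0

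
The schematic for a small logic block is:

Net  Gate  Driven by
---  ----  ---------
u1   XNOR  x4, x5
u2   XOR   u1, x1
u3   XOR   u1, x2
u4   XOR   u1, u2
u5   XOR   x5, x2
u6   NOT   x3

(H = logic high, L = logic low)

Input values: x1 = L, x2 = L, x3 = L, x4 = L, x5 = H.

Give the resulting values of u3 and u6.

u3 = L, u6 = H

u1 = x4 XNOR x5 = L XNOR H = L
u3 = u1 XOR x2 = L XOR L = L
u6 = NOT x3 = NOT L = H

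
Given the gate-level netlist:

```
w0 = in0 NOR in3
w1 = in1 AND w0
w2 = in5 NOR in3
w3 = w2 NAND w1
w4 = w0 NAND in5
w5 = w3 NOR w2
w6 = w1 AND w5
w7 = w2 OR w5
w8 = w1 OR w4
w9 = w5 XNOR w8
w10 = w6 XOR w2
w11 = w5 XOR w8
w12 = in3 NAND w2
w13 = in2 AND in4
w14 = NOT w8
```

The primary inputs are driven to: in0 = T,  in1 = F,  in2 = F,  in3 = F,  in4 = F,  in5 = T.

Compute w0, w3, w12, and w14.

w0 = in0 NOR in3 = T NOR F = F
w1 = in1 AND w0 = F AND F = F
w2 = in5 NOR in3 = T NOR F = F
w3 = w2 NAND w1 = F NAND F = T
w4 = w0 NAND in5 = F NAND T = T
w8 = w1 OR w4 = F OR T = T
w12 = in3 NAND w2 = F NAND F = T
w14 = NOT w8 = NOT T = F

w0 = F, w3 = T, w12 = T, w14 = F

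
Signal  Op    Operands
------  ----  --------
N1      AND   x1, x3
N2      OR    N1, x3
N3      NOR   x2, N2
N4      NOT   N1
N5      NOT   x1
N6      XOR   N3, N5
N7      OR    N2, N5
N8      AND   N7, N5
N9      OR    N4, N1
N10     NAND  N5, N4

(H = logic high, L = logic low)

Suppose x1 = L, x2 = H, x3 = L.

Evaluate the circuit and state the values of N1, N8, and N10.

N1 = L, N8 = H, N10 = L

N1 = x1 AND x3 = L AND L = L
N2 = N1 OR x3 = L OR L = L
N4 = NOT N1 = NOT L = H
N5 = NOT x1 = NOT L = H
N7 = N2 OR N5 = L OR H = H
N8 = N7 AND N5 = H AND H = H
N10 = N5 NAND N4 = H NAND H = L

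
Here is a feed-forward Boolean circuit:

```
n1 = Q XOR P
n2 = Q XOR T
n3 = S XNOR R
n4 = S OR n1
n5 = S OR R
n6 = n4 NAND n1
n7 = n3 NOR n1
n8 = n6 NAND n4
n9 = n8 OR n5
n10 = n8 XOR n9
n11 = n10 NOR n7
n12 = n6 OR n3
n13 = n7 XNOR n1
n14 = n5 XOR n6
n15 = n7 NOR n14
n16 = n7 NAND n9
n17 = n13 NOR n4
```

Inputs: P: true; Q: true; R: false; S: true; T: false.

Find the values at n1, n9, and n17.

n1 = false  n9 = true  n17 = false

n1 = Q XOR P = true XOR true = false
n3 = S XNOR R = true XNOR false = false
n4 = S OR n1 = true OR false = true
n5 = S OR R = true OR false = true
n6 = n4 NAND n1 = true NAND false = true
n7 = n3 NOR n1 = false NOR false = true
n8 = n6 NAND n4 = true NAND true = false
n9 = n8 OR n5 = false OR true = true
n13 = n7 XNOR n1 = true XNOR false = false
n17 = n13 NOR n4 = false NOR true = false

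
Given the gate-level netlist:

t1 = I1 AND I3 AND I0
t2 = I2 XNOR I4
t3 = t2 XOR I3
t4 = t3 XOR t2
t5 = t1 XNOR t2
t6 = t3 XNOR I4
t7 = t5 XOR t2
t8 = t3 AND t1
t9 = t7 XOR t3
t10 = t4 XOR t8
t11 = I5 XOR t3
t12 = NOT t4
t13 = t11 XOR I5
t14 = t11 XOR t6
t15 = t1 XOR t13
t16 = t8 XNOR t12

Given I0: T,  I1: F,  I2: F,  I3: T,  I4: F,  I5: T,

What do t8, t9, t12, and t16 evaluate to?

t1 = I1 AND I3 AND I0 = F AND T AND T = F
t2 = I2 XNOR I4 = F XNOR F = T
t3 = t2 XOR I3 = T XOR T = F
t4 = t3 XOR t2 = F XOR T = T
t5 = t1 XNOR t2 = F XNOR T = F
t7 = t5 XOR t2 = F XOR T = T
t8 = t3 AND t1 = F AND F = F
t9 = t7 XOR t3 = T XOR F = T
t12 = NOT t4 = NOT T = F
t16 = t8 XNOR t12 = F XNOR F = T

t8 = F, t9 = T, t12 = F, t16 = T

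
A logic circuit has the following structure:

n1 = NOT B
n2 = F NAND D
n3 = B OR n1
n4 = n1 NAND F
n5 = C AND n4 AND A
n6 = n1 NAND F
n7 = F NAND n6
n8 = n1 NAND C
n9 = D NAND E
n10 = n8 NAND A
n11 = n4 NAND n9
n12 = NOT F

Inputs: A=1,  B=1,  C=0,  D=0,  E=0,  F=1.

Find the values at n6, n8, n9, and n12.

n6 = 1; n8 = 1; n9 = 1; n12 = 0

n1 = NOT B = NOT 1 = 0
n6 = n1 NAND F = 0 NAND 1 = 1
n8 = n1 NAND C = 0 NAND 0 = 1
n9 = D NAND E = 0 NAND 0 = 1
n12 = NOT F = NOT 1 = 0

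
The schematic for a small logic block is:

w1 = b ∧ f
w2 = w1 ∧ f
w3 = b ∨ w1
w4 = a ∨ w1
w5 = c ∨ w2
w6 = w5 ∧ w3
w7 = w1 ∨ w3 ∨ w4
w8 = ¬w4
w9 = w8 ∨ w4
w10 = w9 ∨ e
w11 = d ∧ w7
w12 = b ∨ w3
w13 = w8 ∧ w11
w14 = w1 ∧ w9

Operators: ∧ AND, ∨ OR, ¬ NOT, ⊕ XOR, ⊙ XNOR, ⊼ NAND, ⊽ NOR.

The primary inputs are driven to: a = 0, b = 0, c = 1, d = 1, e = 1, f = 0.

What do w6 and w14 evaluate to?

w6 = 0; w14 = 0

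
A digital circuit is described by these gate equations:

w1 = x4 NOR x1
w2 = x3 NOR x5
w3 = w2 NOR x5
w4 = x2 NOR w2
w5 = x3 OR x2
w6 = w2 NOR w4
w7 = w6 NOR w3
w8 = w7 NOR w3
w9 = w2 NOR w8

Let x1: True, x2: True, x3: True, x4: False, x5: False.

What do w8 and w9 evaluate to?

w2 = x3 NOR x5 = True NOR False = False
w3 = w2 NOR x5 = False NOR False = True
w4 = x2 NOR w2 = True NOR False = False
w6 = w2 NOR w4 = False NOR False = True
w7 = w6 NOR w3 = True NOR True = False
w8 = w7 NOR w3 = False NOR True = False
w9 = w2 NOR w8 = False NOR False = True

w8 = False; w9 = True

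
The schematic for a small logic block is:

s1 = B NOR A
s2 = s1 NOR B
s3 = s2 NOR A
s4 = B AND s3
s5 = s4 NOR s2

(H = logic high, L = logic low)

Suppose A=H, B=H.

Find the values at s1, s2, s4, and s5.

s1 = L, s2 = L, s4 = L, s5 = H

s1 = B NOR A = H NOR H = L
s2 = s1 NOR B = L NOR H = L
s3 = s2 NOR A = L NOR H = L
s4 = B AND s3 = H AND L = L
s5 = s4 NOR s2 = L NOR L = H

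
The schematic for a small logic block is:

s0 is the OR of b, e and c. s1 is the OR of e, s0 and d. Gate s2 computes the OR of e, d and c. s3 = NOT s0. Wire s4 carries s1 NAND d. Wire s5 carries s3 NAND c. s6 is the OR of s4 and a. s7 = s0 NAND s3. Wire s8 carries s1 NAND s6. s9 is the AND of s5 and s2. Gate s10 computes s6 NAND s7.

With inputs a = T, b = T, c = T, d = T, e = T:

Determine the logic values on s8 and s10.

s0 = b OR e OR c = T OR T OR T = T
s1 = e OR s0 OR d = T OR T OR T = T
s3 = NOT s0 = NOT T = F
s4 = s1 NAND d = T NAND T = F
s6 = s4 OR a = F OR T = T
s7 = s0 NAND s3 = T NAND F = T
s8 = s1 NAND s6 = T NAND T = F
s10 = s6 NAND s7 = T NAND T = F

s8 = F, s10 = F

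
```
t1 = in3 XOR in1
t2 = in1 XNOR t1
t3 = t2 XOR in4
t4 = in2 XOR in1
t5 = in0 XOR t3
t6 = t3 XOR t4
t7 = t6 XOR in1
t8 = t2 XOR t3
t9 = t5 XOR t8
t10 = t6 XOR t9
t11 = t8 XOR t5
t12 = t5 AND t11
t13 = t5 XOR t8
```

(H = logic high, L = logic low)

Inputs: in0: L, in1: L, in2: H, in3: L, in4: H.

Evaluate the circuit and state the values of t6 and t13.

t1 = in3 XOR in1 = L XOR L = L
t2 = in1 XNOR t1 = L XNOR L = H
t3 = t2 XOR in4 = H XOR H = L
t4 = in2 XOR in1 = H XOR L = H
t5 = in0 XOR t3 = L XOR L = L
t6 = t3 XOR t4 = L XOR H = H
t8 = t2 XOR t3 = H XOR L = H
t13 = t5 XOR t8 = L XOR H = H

t6 = H, t13 = H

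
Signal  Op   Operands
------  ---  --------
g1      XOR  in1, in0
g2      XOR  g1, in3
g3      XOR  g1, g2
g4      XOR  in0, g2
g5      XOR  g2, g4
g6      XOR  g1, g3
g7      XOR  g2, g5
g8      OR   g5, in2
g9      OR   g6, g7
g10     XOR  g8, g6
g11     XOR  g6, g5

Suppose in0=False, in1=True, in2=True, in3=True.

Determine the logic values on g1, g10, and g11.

g1 = True  g10 = True  g11 = False

g1 = in1 XOR in0 = True XOR False = True
g2 = g1 XOR in3 = True XOR True = False
g3 = g1 XOR g2 = True XOR False = True
g4 = in0 XOR g2 = False XOR False = False
g5 = g2 XOR g4 = False XOR False = False
g6 = g1 XOR g3 = True XOR True = False
g8 = g5 OR in2 = False OR True = True
g10 = g8 XOR g6 = True XOR False = True
g11 = g6 XOR g5 = False XOR False = False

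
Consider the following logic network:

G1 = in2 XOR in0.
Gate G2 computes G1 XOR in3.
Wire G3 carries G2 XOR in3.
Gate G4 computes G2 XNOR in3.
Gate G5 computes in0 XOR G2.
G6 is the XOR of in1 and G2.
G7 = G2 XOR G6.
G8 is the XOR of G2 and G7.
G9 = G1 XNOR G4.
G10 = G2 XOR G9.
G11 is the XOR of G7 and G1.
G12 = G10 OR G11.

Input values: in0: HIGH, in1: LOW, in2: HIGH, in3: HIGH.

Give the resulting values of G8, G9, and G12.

G1 = in2 XOR in0 = HIGH XOR HIGH = LOW
G2 = G1 XOR in3 = LOW XOR HIGH = HIGH
G4 = G2 XNOR in3 = HIGH XNOR HIGH = HIGH
G6 = in1 XOR G2 = LOW XOR HIGH = HIGH
G7 = G2 XOR G6 = HIGH XOR HIGH = LOW
G8 = G2 XOR G7 = HIGH XOR LOW = HIGH
G9 = G1 XNOR G4 = LOW XNOR HIGH = LOW
G10 = G2 XOR G9 = HIGH XOR LOW = HIGH
G11 = G7 XOR G1 = LOW XOR LOW = LOW
G12 = G10 OR G11 = HIGH OR LOW = HIGH

G8 = HIGH; G9 = LOW; G12 = HIGH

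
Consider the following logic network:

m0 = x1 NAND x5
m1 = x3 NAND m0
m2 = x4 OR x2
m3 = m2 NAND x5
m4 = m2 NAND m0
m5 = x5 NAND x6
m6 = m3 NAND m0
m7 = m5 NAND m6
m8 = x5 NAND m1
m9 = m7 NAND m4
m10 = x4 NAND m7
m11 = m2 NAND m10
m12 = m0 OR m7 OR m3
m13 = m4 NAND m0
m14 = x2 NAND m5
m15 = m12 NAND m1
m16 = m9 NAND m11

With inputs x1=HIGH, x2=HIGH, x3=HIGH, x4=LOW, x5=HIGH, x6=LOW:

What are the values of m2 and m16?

m2 = HIGH, m16 = HIGH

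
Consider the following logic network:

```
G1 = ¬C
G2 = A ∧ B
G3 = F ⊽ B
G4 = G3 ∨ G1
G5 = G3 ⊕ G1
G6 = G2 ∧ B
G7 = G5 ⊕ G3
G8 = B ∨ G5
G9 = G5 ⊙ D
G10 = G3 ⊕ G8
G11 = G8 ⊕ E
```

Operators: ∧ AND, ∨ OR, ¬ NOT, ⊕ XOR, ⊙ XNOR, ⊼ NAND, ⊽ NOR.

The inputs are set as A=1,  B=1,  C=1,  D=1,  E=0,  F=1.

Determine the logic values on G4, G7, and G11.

G4 = 0, G7 = 0, G11 = 1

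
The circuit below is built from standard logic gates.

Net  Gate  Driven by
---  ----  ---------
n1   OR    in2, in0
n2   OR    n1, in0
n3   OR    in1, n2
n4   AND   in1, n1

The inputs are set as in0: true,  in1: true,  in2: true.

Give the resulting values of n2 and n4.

n1 = in2 OR in0 = true OR true = true
n2 = n1 OR in0 = true OR true = true
n4 = in1 AND n1 = true AND true = true

n2 = true; n4 = true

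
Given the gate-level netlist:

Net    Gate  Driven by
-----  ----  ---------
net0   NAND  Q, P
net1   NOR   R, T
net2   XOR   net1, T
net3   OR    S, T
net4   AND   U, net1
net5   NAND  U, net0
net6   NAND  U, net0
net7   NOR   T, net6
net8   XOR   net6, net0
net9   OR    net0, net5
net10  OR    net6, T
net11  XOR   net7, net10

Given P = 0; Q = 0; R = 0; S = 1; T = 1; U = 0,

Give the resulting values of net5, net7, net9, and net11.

net5 = 1, net7 = 0, net9 = 1, net11 = 1

net0 = Q NAND P = 0 NAND 0 = 1
net5 = U NAND net0 = 0 NAND 1 = 1
net6 = U NAND net0 = 0 NAND 1 = 1
net7 = T NOR net6 = 1 NOR 1 = 0
net9 = net0 OR net5 = 1 OR 1 = 1
net10 = net6 OR T = 1 OR 1 = 1
net11 = net7 XOR net10 = 0 XOR 1 = 1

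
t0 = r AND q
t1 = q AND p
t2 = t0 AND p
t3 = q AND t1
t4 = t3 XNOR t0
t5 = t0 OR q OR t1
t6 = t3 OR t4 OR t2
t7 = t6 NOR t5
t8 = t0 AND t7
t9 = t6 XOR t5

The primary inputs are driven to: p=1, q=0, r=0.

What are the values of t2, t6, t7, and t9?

t2 = 0; t6 = 1; t7 = 0; t9 = 1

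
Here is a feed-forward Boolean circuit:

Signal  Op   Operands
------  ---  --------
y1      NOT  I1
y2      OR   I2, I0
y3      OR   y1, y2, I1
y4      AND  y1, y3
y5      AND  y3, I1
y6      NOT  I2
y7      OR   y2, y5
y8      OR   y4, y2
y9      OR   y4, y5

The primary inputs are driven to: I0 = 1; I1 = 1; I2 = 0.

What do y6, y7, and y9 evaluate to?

y1 = NOT I1 = NOT 1 = 0
y2 = I2 OR I0 = 0 OR 1 = 1
y3 = y1 OR y2 OR I1 = 0 OR 1 OR 1 = 1
y4 = y1 AND y3 = 0 AND 1 = 0
y5 = y3 AND I1 = 1 AND 1 = 1
y6 = NOT I2 = NOT 0 = 1
y7 = y2 OR y5 = 1 OR 1 = 1
y9 = y4 OR y5 = 0 OR 1 = 1

y6 = 1  y7 = 1  y9 = 1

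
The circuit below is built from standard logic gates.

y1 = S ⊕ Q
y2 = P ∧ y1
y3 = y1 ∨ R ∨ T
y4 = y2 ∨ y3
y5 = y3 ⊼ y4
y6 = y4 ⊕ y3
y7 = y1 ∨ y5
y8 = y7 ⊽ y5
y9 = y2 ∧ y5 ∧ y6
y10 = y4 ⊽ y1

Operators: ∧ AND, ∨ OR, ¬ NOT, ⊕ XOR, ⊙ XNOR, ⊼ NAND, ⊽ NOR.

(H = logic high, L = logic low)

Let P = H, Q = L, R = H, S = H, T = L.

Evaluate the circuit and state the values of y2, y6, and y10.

y2 = H, y6 = L, y10 = L

y1 = S XOR Q = H XOR L = H
y2 = P AND y1 = H AND H = H
y3 = y1 OR R OR T = H OR H OR L = H
y4 = y2 OR y3 = H OR H = H
y6 = y4 XOR y3 = H XOR H = L
y10 = y4 NOR y1 = H NOR H = L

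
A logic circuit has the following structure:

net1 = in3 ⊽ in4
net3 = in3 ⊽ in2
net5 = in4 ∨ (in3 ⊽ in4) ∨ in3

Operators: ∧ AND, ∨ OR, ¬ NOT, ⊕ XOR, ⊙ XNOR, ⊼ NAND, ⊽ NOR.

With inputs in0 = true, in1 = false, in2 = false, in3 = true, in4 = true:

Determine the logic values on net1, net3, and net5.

net1 = false; net3 = false; net5 = true

net1 = true ⊽ true = false
net3 = true ⊽ false = false
net5 = true ∨ (true ⊽ true) ∨ true = true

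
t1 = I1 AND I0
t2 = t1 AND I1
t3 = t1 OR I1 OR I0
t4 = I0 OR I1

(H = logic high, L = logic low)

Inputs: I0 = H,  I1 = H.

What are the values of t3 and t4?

t1 = I1 AND I0 = H AND H = H
t3 = t1 OR I1 OR I0 = H OR H OR H = H
t4 = I0 OR I1 = H OR H = H

t3 = H, t4 = H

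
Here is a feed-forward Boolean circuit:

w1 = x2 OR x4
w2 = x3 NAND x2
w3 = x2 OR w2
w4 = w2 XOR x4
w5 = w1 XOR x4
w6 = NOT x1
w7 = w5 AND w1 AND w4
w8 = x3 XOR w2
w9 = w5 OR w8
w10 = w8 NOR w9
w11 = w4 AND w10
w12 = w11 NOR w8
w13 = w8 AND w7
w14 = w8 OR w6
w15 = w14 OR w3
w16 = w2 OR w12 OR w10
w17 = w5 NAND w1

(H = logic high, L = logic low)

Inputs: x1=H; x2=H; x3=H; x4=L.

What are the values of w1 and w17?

w1 = H, w17 = L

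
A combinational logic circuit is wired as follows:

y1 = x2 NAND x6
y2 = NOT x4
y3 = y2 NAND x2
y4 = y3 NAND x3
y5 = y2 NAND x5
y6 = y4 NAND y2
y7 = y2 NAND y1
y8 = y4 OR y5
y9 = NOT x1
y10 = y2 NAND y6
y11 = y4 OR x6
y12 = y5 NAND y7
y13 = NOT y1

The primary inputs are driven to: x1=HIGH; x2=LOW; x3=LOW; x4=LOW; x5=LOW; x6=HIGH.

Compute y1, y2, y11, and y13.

y1 = HIGH, y2 = HIGH, y11 = HIGH, y13 = LOW

y1 = x2 NAND x6 = LOW NAND HIGH = HIGH
y2 = NOT x4 = NOT LOW = HIGH
y3 = y2 NAND x2 = HIGH NAND LOW = HIGH
y4 = y3 NAND x3 = HIGH NAND LOW = HIGH
y11 = y4 OR x6 = HIGH OR HIGH = HIGH
y13 = NOT y1 = NOT HIGH = LOW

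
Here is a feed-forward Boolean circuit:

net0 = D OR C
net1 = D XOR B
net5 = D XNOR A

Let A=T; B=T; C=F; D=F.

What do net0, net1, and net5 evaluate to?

net0 = F, net1 = T, net5 = F

net0 = F OR F = F
net1 = F XOR T = T
net5 = F XNOR T = F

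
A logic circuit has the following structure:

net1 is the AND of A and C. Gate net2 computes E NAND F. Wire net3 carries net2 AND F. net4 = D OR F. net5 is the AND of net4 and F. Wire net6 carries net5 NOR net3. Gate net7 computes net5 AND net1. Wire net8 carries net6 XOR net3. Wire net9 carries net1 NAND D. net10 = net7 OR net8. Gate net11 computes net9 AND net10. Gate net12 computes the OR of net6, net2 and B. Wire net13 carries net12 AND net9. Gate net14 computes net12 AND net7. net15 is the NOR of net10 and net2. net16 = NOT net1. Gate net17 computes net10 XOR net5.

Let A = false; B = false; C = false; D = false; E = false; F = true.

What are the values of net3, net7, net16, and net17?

net1 = A AND C = false AND false = false
net2 = E NAND F = false NAND true = true
net3 = net2 AND F = true AND true = true
net4 = D OR F = false OR true = true
net5 = net4 AND F = true AND true = true
net6 = net5 NOR net3 = true NOR true = false
net7 = net5 AND net1 = true AND false = false
net8 = net6 XOR net3 = false XOR true = true
net10 = net7 OR net8 = false OR true = true
net16 = NOT net1 = NOT false = true
net17 = net10 XOR net5 = true XOR true = false

net3 = true, net7 = false, net16 = true, net17 = false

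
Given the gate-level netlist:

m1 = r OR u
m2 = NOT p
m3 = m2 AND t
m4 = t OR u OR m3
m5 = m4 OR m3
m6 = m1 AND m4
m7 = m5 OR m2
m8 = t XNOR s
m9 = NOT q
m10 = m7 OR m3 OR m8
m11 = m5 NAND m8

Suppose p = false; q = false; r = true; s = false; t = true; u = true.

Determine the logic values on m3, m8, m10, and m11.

m3 = true, m8 = false, m10 = true, m11 = true

m2 = NOT p = NOT false = true
m3 = m2 AND t = true AND true = true
m4 = t OR u OR m3 = true OR true OR true = true
m5 = m4 OR m3 = true OR true = true
m7 = m5 OR m2 = true OR true = true
m8 = t XNOR s = true XNOR false = false
m10 = m7 OR m3 OR m8 = true OR true OR false = true
m11 = m5 NAND m8 = true NAND false = true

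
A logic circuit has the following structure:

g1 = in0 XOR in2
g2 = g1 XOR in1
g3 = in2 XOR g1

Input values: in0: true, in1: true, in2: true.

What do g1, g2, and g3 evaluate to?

g1 = in0 XOR in2 = true XOR true = false
g2 = g1 XOR in1 = false XOR true = true
g3 = in2 XOR g1 = true XOR false = true

g1 = false, g2 = true, g3 = true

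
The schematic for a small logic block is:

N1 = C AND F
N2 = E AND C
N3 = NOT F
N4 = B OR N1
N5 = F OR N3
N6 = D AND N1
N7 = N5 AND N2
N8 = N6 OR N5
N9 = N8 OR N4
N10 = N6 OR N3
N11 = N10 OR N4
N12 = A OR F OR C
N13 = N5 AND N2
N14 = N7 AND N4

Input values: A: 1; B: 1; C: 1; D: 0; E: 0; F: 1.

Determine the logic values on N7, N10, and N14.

N7 = 0, N10 = 0, N14 = 0

N1 = C AND F = 1 AND 1 = 1
N2 = E AND C = 0 AND 1 = 0
N3 = NOT F = NOT 1 = 0
N4 = B OR N1 = 1 OR 1 = 1
N5 = F OR N3 = 1 OR 0 = 1
N6 = D AND N1 = 0 AND 1 = 0
N7 = N5 AND N2 = 1 AND 0 = 0
N10 = N6 OR N3 = 0 OR 0 = 0
N14 = N7 AND N4 = 0 AND 1 = 0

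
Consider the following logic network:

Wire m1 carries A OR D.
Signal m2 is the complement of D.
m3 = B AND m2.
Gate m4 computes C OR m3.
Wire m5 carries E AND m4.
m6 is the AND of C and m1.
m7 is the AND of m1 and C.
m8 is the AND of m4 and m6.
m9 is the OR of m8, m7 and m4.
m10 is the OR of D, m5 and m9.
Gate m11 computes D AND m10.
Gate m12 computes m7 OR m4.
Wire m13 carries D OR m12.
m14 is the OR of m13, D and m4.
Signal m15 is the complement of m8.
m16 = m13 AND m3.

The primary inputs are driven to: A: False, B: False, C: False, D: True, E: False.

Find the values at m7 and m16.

m1 = A OR D = False OR True = True
m2 = NOT D = NOT True = False
m3 = B AND m2 = False AND False = False
m4 = C OR m3 = False OR False = False
m7 = m1 AND C = True AND False = False
m12 = m7 OR m4 = False OR False = False
m13 = D OR m12 = True OR False = True
m16 = m13 AND m3 = True AND False = False

m7 = False, m16 = False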